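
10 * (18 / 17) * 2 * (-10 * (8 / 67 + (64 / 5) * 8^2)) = -197619840 / 1139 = -173502.93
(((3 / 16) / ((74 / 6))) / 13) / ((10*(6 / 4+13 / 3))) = 27 / 1346800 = 0.00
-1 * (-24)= 24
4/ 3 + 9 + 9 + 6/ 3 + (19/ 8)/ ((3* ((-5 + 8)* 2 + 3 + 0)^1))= 4627/ 216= 21.42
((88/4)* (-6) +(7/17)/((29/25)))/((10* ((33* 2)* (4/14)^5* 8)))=-1090791107/83297280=-13.10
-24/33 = -8/11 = -0.73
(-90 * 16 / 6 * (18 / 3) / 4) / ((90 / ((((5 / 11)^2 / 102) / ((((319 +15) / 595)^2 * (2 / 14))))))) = -3644375 / 20247414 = -0.18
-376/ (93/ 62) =-752/ 3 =-250.67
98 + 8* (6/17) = 1714/17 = 100.82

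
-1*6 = -6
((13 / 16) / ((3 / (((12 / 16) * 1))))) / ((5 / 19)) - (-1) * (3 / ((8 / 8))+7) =3447 / 320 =10.77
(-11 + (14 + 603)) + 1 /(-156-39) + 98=137279 /195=703.99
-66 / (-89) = 66 / 89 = 0.74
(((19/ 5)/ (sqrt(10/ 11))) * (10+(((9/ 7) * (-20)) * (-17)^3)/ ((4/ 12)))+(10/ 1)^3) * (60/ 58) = 30000/ 29+30245226 * sqrt(110)/ 203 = 1563668.01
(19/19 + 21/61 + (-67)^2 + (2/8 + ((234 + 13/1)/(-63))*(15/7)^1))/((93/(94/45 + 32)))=24661703053/15010758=1642.94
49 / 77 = 7 / 11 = 0.64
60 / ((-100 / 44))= -132 / 5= -26.40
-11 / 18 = -0.61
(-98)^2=9604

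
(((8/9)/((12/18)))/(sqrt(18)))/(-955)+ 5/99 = 5/99-2* sqrt(2)/8595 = 0.05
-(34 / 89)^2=-1156 / 7921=-0.15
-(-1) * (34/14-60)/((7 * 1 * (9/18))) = -806/49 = -16.45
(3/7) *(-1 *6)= -2.57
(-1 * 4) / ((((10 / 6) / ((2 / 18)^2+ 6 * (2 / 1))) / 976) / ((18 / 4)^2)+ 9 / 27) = -949648 / 79139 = -12.00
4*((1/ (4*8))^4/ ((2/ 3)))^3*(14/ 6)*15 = 945/ 2305843009213693952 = 0.00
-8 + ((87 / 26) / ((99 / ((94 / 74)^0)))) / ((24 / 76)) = -40633 / 5148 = -7.89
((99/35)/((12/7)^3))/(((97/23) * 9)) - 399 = -334381523/838080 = -398.99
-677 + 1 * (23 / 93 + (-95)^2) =776387 / 93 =8348.25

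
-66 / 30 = -11 / 5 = -2.20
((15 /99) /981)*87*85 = 12325 /10791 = 1.14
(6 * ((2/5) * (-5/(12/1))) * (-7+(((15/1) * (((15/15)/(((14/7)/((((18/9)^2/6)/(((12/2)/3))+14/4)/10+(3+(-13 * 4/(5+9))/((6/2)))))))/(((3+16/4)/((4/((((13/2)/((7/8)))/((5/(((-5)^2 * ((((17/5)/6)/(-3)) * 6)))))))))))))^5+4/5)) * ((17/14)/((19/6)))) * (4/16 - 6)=-7436206004905105719/543924389794938880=-13.67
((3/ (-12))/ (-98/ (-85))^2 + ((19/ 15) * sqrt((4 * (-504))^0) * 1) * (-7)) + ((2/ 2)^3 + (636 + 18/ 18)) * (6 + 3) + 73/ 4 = 3314068757/ 576240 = 5751.20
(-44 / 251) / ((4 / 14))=-154 / 251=-0.61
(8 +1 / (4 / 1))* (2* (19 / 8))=627 / 16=39.19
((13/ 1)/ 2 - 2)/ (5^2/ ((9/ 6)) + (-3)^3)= -27/ 62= -0.44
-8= -8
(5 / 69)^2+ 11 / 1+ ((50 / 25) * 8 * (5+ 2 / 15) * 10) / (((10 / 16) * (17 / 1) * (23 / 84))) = 118704412 / 404685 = 293.33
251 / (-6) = -251 / 6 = -41.83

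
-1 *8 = -8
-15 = -15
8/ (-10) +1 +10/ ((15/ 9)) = 31/ 5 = 6.20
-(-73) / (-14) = -73 / 14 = -5.21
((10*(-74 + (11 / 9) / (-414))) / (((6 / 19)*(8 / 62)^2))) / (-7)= 25173226825 / 1251936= 20107.44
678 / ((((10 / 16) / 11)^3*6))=77006336 / 125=616050.69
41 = 41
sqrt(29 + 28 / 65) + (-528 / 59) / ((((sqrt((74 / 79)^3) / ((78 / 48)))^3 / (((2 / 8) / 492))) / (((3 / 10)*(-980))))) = sqrt(124345) / 65 + 138372071306469*sqrt(5846) / 1374150918004736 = 13.12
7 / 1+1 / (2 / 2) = 8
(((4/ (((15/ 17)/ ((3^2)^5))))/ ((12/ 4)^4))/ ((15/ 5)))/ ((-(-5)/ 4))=22032/ 25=881.28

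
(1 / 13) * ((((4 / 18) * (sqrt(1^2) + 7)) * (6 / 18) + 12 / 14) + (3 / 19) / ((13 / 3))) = 69379 / 606879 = 0.11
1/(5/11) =11/5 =2.20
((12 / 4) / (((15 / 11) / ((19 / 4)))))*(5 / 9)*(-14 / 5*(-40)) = 5852 / 9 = 650.22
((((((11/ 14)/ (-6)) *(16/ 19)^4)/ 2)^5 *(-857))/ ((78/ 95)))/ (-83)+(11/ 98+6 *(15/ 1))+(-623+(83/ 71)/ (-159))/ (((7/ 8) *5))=-10292852840306022796624312008767741114137/ 196843829377506914040243307952314034898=-52.29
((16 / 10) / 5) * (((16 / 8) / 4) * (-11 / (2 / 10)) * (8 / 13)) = -5.42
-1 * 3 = -3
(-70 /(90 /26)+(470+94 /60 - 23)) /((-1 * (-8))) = 38551 /720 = 53.54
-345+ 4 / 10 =-1723 / 5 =-344.60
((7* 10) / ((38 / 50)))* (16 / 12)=122.81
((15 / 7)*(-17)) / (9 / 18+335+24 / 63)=-1530 / 14107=-0.11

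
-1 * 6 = -6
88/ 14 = 44/ 7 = 6.29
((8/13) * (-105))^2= 705600/169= 4175.15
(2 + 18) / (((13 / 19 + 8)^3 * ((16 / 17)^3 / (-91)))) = -3066542297 / 919987200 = -3.33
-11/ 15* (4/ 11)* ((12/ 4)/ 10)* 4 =-8/ 25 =-0.32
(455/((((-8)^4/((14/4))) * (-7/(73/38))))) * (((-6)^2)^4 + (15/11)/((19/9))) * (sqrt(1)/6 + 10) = -1822004.61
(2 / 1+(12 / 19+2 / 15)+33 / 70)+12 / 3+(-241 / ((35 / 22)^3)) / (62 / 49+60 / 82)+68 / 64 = -17346196039 / 800394000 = -21.67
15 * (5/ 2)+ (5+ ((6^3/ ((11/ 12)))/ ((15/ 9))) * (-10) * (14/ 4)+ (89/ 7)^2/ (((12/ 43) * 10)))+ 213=-299787787/ 64680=-4634.94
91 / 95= 0.96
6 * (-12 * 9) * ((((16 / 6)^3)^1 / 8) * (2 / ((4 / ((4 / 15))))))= -1024 / 5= -204.80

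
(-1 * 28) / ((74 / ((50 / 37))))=-700 / 1369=-0.51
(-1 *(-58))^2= 3364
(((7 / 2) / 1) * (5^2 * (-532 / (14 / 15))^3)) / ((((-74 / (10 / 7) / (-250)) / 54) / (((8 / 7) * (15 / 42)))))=-3125131875000000 / 1813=-1723735176503.03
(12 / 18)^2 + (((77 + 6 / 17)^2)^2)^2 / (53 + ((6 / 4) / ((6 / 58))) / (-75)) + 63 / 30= 120709038641537535706977484369 / 4972947722114490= 24273136454813.21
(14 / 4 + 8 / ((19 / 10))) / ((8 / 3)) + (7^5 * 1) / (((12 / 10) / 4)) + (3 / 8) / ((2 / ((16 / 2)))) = 56027.72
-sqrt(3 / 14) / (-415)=sqrt(42) / 5810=0.00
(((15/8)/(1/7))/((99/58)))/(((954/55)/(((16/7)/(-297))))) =-0.00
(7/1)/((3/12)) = 28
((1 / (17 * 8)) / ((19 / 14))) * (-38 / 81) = -7 / 2754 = -0.00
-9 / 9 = -1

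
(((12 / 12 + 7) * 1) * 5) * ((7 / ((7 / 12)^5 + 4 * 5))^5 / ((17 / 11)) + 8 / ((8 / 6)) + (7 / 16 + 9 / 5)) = 34794668377450174310947122714794523541 / 105555566386569256065007280044848238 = 329.63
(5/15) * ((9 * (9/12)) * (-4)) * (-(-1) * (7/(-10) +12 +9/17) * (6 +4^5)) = -1864197/17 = -109658.65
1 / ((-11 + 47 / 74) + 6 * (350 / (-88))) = -407 / 13931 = -0.03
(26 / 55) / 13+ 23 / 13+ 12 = 9871 / 715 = 13.81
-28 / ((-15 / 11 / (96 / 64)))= 154 / 5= 30.80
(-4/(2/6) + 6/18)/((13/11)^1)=-385/39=-9.87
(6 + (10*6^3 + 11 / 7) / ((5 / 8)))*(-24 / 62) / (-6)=242516 / 1085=223.52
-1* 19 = -19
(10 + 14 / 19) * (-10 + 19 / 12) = -1717 / 19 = -90.37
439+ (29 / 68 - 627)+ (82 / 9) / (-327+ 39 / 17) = -79220399 / 422280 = -187.60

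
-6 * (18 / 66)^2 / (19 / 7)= -0.16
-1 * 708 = -708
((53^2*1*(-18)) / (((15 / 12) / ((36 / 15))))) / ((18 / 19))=-2561808 / 25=-102472.32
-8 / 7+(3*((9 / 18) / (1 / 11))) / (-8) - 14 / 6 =-1861 / 336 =-5.54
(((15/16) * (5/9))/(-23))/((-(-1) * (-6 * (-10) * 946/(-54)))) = 15/696256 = 0.00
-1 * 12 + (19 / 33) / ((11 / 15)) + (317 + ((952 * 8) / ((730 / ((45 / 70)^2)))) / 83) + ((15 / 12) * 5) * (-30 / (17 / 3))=237955741699 / 872435410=272.75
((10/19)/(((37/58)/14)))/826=580/41477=0.01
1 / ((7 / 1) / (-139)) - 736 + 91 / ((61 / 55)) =-287716 / 427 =-673.81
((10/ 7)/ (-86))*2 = -10/ 301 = -0.03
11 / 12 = 0.92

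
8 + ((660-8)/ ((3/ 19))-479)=3658.33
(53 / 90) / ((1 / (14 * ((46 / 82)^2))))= 196259 / 75645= 2.59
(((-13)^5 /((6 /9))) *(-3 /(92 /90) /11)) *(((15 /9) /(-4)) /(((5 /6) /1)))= -150373665 /2024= -74295.29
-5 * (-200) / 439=2.28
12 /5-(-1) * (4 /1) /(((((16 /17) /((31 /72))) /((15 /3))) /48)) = 13247 /30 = 441.57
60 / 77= 0.78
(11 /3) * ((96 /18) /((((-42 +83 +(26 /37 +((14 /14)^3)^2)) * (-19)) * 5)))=-1628 /337725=-0.00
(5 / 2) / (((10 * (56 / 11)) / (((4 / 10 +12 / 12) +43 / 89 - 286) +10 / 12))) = -8320037 / 598080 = -13.91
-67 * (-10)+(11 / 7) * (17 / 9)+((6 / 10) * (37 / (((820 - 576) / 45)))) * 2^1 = 5235371 / 7686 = 681.16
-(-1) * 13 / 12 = 13 / 12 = 1.08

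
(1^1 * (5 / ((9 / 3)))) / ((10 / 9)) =3 / 2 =1.50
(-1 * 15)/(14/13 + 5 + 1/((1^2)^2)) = -195/92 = -2.12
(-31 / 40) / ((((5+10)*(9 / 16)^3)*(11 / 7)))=-0.18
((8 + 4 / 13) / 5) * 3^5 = 26244 / 65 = 403.75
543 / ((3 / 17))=3077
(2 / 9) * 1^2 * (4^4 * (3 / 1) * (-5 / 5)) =-512 / 3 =-170.67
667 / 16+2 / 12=2009 / 48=41.85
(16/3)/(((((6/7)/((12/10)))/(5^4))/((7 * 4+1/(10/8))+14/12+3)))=1384600/9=153844.44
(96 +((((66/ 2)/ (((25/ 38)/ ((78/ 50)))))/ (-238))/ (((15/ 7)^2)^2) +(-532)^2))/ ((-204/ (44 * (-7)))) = 1302904896991313/ 3048046875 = 427455.66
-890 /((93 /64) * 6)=-28480 /279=-102.08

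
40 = 40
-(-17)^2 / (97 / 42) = -125.13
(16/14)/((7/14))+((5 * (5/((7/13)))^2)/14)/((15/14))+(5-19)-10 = 7.03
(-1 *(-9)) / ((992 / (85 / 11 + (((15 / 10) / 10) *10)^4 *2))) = 14139 / 87296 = 0.16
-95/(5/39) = -741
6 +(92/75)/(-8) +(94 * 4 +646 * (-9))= -814823/150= -5432.15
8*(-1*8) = -64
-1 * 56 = -56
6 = 6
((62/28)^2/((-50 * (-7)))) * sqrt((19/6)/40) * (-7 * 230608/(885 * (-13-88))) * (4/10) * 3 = 1978699 * sqrt(285)/391059375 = 0.09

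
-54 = -54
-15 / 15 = -1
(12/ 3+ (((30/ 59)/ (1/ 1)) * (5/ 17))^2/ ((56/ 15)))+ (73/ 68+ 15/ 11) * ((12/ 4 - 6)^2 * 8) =27806306761/ 154925386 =179.48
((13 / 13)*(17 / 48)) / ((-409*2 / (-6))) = 17 / 6544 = 0.00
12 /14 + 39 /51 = 193 /119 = 1.62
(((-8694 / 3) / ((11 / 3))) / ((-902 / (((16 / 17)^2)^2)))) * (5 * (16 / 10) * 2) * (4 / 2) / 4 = 2279079936 / 414347681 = 5.50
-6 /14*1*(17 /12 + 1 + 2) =-53 /28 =-1.89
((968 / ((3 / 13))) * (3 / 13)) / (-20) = -48.40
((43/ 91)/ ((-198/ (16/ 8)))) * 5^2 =-1075/ 9009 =-0.12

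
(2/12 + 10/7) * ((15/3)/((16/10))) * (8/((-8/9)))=-5025/112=-44.87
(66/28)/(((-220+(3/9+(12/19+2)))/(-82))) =77121/86597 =0.89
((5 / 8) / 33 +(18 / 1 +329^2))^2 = 816838178105161 / 69696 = 11720015181.72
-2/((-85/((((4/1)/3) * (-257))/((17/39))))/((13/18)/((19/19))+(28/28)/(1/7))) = -1857596/13005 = -142.84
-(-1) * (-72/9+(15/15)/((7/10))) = -46/7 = -6.57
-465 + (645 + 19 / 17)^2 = 120513871 / 289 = 417003.01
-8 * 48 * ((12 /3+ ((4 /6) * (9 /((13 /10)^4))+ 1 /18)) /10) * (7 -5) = -472.81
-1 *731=-731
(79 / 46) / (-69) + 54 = 171317 / 3174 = 53.98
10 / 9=1.11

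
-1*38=-38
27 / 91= 0.30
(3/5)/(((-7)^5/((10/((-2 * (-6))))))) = -1/33614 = -0.00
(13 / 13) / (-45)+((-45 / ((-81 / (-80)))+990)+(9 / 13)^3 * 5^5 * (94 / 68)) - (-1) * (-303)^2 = 105534750089 / 1120470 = 94187.93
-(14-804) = 790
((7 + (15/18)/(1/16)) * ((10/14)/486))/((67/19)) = 5795/683802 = 0.01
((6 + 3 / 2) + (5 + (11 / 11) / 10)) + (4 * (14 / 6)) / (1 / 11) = 1729 / 15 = 115.27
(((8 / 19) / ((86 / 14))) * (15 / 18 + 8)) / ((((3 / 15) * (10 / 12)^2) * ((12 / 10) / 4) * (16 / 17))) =12614 / 817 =15.44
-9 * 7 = -63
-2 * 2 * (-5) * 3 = 60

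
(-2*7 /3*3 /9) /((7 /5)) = -10 /9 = -1.11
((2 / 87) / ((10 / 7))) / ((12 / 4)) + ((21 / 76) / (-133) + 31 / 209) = 3142703 / 20728620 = 0.15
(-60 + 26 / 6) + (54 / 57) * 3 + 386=18991 / 57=333.18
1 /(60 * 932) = 1 /55920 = 0.00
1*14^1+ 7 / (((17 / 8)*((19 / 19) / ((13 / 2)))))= 602 / 17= 35.41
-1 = -1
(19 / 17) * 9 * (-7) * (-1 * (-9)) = -10773 / 17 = -633.71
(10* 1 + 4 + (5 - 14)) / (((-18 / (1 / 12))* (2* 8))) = -5 / 3456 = -0.00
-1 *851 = -851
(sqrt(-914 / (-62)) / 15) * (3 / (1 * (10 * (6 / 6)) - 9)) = sqrt(14167) / 155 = 0.77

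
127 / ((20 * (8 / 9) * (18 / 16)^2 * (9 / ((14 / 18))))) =1778 / 3645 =0.49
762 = 762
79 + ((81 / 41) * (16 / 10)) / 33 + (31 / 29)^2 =152168656 / 1896455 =80.24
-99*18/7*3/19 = -40.20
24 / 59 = 0.41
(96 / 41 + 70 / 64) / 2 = 1.72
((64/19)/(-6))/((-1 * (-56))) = -4/399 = -0.01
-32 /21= -1.52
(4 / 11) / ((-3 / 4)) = -16 / 33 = -0.48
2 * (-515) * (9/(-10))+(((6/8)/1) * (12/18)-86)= 1683/2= 841.50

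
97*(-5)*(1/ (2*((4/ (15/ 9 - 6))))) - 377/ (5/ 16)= -113243/ 120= -943.69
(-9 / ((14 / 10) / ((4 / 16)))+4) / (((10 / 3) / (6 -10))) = -201 / 70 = -2.87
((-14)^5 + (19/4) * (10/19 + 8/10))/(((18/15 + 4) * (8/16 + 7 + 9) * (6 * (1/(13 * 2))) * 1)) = -5378177/198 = -27162.51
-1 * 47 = -47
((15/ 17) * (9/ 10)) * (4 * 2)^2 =864/ 17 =50.82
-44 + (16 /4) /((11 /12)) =-436 /11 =-39.64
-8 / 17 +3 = 43 / 17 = 2.53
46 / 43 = 1.07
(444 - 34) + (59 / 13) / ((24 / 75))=44115 / 104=424.18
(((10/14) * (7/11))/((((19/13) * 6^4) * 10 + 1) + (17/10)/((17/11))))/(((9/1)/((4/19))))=2600/4632287913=0.00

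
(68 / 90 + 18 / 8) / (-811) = -541 / 145980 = -0.00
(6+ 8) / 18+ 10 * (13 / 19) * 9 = 62.36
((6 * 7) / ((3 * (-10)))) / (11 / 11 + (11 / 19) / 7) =-931 / 720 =-1.29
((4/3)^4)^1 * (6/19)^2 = 1024/3249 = 0.32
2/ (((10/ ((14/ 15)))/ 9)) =42/ 25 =1.68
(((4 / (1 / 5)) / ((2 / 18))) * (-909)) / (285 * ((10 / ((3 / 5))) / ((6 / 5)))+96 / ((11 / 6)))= -5399460 / 132353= -40.80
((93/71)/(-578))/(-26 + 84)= -93/2380204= -0.00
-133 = -133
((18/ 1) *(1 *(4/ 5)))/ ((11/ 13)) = 17.02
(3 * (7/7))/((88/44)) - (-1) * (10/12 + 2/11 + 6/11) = 101/33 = 3.06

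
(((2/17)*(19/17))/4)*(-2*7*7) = -931/289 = -3.22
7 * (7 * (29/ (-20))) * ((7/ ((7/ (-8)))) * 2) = 5684/ 5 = 1136.80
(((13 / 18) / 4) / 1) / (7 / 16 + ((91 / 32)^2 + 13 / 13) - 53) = -1664 / 400671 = -0.00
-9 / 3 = -3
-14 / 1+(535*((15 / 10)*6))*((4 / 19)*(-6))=-115826 / 19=-6096.11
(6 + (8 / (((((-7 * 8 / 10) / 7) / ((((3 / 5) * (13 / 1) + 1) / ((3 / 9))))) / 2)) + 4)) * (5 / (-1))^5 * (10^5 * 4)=647500000000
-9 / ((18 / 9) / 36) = -162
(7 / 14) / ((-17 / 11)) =-11 / 34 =-0.32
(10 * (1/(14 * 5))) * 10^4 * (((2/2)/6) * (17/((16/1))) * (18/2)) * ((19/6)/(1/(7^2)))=1413125/4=353281.25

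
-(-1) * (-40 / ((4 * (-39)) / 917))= 9170 / 39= 235.13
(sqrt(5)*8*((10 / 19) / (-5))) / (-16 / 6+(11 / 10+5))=-480*sqrt(5) / 1957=-0.55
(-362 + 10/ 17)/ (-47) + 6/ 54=56095/ 7191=7.80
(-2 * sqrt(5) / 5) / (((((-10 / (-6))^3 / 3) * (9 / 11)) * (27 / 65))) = -286 * sqrt(5) / 375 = -1.71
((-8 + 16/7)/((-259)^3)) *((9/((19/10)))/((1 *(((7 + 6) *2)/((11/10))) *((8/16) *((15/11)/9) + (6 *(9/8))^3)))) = 4181760/19516704376633009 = 0.00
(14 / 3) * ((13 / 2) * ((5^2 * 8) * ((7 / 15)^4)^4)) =0.03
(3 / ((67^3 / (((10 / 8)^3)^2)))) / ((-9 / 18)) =-46875 / 615962624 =-0.00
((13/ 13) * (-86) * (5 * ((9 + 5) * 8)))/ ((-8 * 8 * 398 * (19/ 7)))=10535/ 15124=0.70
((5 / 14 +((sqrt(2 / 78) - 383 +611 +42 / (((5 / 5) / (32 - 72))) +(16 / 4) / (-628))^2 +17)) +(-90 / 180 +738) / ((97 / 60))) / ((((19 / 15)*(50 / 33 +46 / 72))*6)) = 454236687969549045 / 3526265949661 - 150456900*sqrt(39) / 33078487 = 128786.80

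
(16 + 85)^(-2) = 1 / 10201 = 0.00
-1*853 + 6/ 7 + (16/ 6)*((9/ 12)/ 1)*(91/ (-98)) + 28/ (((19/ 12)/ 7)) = -13874/ 19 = -730.21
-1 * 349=-349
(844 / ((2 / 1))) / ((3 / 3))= 422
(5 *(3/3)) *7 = 35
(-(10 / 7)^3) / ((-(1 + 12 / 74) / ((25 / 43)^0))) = 37000 / 14749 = 2.51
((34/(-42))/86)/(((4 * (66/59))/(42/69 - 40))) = 151453/1827672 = 0.08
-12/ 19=-0.63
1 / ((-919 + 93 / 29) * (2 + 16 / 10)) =-145 / 478044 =-0.00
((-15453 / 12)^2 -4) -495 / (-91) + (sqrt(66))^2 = 2414583083 / 1456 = 1658367.50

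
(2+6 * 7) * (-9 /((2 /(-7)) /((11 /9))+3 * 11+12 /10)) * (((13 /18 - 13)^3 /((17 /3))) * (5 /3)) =13444706275 /2118474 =6346.41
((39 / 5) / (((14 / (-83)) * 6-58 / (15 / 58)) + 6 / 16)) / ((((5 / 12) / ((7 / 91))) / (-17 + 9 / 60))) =6041736 / 56001025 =0.11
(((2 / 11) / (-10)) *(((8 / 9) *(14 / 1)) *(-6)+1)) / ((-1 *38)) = -221 / 6270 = -0.04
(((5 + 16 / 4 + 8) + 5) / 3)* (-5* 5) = -550 / 3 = -183.33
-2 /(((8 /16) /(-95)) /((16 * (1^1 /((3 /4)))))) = 8106.67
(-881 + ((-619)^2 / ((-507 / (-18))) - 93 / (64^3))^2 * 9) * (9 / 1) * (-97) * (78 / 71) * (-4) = 8560964501501518524008003355 / 1339918127202304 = 6389169851277.76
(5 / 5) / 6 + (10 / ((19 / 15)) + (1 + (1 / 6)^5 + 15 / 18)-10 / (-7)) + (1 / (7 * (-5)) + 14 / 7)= 9821183 / 738720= 13.29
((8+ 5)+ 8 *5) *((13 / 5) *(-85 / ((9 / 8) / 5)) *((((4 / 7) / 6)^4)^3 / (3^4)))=-1919057920 / 5362398255800861289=-0.00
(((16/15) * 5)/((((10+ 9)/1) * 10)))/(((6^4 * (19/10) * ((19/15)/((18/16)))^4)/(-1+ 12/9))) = 455625/192699928576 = 0.00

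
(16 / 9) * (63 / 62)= 56 / 31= 1.81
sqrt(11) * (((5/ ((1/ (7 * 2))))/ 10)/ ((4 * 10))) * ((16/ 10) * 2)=14 * sqrt(11)/ 25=1.86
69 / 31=2.23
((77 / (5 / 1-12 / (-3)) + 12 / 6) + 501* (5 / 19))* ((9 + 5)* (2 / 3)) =681800 / 513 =1329.04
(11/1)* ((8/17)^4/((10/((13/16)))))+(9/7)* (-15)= -56248547/2923235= -19.24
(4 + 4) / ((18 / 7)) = 28 / 9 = 3.11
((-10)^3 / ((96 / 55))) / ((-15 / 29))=39875 / 36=1107.64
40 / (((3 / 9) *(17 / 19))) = 2280 / 17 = 134.12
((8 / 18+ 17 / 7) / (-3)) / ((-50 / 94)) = 8507 / 4725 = 1.80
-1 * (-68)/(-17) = -4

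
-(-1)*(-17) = -17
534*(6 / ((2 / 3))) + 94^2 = 13642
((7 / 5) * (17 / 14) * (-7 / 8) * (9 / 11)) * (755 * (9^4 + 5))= -530930043 / 88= -6033295.94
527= 527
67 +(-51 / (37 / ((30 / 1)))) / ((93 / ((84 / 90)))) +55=139458 / 1147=121.59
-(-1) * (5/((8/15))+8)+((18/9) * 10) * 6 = 1099/8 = 137.38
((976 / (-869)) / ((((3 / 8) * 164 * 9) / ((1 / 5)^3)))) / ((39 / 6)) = -3904 / 1563222375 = -0.00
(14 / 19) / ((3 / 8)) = 1.96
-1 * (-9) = 9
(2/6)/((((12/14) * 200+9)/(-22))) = -154/3789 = -0.04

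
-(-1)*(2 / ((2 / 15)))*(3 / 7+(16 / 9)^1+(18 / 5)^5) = 119477159 / 13125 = 9103.02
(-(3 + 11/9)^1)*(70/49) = -380/63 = -6.03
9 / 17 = 0.53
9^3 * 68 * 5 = 247860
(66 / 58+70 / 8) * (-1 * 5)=-5735 / 116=-49.44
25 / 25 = 1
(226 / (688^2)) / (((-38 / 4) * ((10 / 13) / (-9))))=13221 / 22483840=0.00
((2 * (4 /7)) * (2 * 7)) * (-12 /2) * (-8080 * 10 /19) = 7756800 /19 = 408252.63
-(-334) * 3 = 1002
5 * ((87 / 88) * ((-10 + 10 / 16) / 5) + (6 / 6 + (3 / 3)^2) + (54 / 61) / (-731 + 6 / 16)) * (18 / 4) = 327780063 / 100403072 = 3.26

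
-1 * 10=-10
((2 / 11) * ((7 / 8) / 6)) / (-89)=-7 / 23496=-0.00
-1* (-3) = 3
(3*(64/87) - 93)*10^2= -263300/29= -9079.31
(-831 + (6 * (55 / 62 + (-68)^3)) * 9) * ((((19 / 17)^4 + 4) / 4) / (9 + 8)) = -211466352345 / 152303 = -1388458.22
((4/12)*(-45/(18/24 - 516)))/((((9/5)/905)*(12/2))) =45250/18549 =2.44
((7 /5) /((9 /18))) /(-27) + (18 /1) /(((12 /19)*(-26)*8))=-13519 /56160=-0.24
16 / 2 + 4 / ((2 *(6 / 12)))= 12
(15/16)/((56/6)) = 45/448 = 0.10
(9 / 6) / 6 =1 / 4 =0.25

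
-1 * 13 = -13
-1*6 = -6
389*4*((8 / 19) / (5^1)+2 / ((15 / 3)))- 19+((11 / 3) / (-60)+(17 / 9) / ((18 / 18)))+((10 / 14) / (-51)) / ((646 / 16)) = 5093925761 / 6918660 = 736.26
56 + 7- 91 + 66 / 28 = -359 / 14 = -25.64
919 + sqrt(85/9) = sqrt(85)/3 + 919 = 922.07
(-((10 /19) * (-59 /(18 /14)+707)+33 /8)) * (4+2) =-481643 /228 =-2112.47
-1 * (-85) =85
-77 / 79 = -0.97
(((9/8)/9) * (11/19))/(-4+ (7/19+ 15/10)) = -11/324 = -0.03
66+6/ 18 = 199/ 3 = 66.33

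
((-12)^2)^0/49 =1/49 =0.02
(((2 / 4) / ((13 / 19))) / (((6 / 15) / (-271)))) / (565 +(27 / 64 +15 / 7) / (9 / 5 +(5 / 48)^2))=-751893023 / 860205580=-0.87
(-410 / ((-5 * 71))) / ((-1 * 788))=-41 / 27974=-0.00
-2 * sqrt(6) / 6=-sqrt(6) / 3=-0.82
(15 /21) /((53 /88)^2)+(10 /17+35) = 12554355 /334271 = 37.56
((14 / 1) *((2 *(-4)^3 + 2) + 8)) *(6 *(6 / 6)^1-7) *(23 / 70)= 2714 / 5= 542.80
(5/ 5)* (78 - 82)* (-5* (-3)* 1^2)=-60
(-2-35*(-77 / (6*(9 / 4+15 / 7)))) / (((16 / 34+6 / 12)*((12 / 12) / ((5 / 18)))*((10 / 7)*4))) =5.02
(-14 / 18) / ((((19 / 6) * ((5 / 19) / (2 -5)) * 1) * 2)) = 7 / 5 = 1.40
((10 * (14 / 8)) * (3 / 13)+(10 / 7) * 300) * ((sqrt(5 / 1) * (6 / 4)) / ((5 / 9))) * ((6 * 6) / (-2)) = -3826521 * sqrt(5) / 182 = -47012.97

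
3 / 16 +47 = 47.19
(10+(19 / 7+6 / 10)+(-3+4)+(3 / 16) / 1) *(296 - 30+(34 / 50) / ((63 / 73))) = 1137457037 / 294000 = 3868.90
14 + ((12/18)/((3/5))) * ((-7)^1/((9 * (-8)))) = 4571/324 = 14.11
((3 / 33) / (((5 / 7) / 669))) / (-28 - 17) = -1561 / 825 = -1.89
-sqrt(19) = -4.36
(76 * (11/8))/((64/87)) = 18183/128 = 142.05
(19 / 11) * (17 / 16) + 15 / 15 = 499 / 176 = 2.84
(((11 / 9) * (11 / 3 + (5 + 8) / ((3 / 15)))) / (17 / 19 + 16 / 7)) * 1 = 26.39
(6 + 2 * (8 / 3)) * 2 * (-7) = -476 / 3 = -158.67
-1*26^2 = -676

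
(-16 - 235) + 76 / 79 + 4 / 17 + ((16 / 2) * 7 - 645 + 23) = -1095623 / 1343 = -815.80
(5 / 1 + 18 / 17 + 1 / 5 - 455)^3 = -55493810110207 / 614125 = -90362401.97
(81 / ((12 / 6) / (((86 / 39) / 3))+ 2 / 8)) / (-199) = -13932 / 101689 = -0.14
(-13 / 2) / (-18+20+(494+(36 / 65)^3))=-3570125 / 272521312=-0.01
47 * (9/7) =423/7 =60.43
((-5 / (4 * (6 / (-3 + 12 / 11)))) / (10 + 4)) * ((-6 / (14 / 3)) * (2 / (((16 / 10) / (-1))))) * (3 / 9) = 75 / 4928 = 0.02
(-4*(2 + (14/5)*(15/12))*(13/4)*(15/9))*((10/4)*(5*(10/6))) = -89375/36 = -2482.64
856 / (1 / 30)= 25680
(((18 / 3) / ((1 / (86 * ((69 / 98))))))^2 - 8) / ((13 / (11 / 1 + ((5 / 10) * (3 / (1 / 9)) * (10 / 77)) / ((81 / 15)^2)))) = 7286614556024 / 64891827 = 112288.63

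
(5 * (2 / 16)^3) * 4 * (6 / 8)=15 / 512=0.03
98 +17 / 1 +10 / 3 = 355 / 3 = 118.33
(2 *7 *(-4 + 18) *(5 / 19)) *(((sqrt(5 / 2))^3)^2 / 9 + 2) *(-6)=-65905 / 57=-1156.23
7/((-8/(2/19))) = -7/76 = -0.09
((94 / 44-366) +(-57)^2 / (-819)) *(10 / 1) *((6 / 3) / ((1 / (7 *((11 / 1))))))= -7363970 / 13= -566459.23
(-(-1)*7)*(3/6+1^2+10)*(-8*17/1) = -10948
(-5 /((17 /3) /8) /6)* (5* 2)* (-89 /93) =11.26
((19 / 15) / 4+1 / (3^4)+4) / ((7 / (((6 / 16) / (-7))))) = -7013 / 211680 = -0.03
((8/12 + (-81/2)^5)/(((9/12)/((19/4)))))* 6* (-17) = 3378694063897/48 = 70389459664.52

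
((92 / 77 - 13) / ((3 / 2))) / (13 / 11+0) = -606 / 91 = -6.66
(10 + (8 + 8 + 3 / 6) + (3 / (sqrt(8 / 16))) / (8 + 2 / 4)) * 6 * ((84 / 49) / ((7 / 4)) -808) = -6287496 / 49 -1423584 * sqrt(2) / 833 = -130733.11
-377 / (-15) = 377 / 15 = 25.13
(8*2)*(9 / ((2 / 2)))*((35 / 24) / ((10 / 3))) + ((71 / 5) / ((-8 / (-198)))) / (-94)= 111411 / 1880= 59.26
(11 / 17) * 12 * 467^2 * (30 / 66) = 13085340 / 17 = 769725.88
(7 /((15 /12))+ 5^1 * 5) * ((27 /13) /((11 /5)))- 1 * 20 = 1271 /143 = 8.89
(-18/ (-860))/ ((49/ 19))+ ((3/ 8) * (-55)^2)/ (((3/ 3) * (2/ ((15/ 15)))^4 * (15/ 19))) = 89.81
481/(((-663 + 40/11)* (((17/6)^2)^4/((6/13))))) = -4101622272/50595168719573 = -0.00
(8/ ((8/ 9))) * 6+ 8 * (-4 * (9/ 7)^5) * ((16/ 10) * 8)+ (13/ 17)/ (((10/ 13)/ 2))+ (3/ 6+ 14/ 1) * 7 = -3661726157/ 2857190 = -1281.58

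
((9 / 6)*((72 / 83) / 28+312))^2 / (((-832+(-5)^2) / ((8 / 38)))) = -98598192300 / 1725274271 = -57.15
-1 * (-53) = 53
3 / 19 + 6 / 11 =147 / 209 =0.70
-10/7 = -1.43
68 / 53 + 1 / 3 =257 / 159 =1.62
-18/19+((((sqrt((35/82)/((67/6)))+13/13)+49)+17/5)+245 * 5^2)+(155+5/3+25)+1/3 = sqrt(288435)/2747+604148/95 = 6359.65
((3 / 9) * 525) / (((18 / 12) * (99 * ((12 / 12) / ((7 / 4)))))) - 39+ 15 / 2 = -8743 / 297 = -29.44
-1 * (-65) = 65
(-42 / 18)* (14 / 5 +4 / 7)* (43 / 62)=-5.46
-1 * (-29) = 29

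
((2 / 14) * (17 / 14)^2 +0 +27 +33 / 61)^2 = 770.15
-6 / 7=-0.86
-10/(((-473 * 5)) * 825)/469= 2/183015525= 0.00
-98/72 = -1.36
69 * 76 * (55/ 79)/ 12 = 24035/ 79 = 304.24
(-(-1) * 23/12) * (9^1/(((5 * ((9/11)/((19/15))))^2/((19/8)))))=19088597/4860000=3.93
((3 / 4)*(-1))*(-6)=9 / 2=4.50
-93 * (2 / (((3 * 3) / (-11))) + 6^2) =-9362 / 3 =-3120.67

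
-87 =-87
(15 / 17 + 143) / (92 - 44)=1223 / 408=3.00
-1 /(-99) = 1 /99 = 0.01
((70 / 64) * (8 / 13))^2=1225 / 2704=0.45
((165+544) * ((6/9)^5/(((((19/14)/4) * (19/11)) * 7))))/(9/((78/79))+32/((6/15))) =51910144/203254191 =0.26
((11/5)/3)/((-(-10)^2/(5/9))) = -11/2700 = -0.00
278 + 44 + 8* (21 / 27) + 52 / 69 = 68098 / 207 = 328.98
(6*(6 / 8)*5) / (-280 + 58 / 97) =-1455 / 18068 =-0.08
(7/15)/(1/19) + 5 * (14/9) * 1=749/45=16.64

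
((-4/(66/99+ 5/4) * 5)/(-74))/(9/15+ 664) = 600/2827873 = 0.00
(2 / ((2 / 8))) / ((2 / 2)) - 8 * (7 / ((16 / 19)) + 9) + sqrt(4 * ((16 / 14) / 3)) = -129.27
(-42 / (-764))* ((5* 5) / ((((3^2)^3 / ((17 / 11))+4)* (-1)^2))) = 8925 / 3089234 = 0.00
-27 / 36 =-0.75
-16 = -16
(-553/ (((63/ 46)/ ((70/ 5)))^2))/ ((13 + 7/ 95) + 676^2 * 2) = -222328120/ 3516480621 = -0.06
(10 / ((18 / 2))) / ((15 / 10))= 20 / 27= 0.74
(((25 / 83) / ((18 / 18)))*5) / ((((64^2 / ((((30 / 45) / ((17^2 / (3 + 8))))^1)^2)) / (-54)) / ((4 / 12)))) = -15125 / 3549308416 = -0.00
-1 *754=-754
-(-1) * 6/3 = 2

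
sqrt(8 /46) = 2* sqrt(23) /23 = 0.42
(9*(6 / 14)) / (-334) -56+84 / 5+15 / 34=-3852418 / 99365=-38.77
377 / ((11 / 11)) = 377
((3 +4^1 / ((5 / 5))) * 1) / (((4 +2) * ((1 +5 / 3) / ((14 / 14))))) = 7 / 16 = 0.44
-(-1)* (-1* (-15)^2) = -225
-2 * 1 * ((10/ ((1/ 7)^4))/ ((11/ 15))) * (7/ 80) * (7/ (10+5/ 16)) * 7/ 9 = -3294172/ 1089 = -3024.95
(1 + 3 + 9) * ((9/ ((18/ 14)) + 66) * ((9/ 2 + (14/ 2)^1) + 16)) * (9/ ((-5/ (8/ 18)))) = -20878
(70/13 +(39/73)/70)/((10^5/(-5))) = -358207/1328600000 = -0.00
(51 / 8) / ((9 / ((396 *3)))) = 1683 / 2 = 841.50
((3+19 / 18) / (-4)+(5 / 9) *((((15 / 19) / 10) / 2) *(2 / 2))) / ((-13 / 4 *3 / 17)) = 23069 / 13338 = 1.73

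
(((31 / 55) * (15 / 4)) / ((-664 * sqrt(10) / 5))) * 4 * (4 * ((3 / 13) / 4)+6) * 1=-7533 * sqrt(10) / 189904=-0.13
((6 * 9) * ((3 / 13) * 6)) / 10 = 486 / 65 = 7.48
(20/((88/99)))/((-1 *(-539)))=45/1078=0.04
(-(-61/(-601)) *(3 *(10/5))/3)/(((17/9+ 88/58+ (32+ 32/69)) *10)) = -366183/647057635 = -0.00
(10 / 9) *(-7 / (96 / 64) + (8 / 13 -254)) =-100640 / 351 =-286.72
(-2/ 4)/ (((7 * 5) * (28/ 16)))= -2/ 245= -0.01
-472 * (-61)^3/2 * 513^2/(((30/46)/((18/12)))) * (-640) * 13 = -269766116853951744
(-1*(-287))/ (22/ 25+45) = 7175/ 1147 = 6.26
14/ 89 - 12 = -1054/ 89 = -11.84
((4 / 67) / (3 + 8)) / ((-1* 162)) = -2 / 59697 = -0.00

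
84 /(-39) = -2.15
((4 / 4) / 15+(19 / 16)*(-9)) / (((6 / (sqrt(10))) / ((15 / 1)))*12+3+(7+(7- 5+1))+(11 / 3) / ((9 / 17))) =-154278225 / 287764384+1858221*sqrt(10) / 143882192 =-0.50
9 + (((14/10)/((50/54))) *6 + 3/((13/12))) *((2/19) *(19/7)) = 140859/11375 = 12.38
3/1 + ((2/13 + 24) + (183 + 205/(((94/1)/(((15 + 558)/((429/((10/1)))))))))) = 1608219/6721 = 239.28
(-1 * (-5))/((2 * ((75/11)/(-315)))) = -115.50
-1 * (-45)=45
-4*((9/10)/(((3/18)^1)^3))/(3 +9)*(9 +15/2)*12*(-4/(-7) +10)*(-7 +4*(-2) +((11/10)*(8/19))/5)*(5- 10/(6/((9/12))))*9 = 226903025844/3325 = 68241511.53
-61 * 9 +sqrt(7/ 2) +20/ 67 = -546.83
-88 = -88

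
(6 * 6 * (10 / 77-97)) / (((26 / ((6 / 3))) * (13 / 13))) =-268.26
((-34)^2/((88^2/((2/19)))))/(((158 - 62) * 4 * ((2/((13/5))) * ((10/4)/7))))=0.00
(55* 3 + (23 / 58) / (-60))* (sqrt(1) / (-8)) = -574177 / 27840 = -20.62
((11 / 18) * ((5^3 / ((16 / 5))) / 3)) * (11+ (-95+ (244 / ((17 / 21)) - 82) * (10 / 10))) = 7913125 / 7344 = 1077.50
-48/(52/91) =-84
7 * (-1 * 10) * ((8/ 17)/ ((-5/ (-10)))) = -1120/ 17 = -65.88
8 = 8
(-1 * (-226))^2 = 51076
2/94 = 1/47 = 0.02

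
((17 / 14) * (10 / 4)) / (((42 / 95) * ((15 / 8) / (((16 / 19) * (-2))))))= -2720 / 441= -6.17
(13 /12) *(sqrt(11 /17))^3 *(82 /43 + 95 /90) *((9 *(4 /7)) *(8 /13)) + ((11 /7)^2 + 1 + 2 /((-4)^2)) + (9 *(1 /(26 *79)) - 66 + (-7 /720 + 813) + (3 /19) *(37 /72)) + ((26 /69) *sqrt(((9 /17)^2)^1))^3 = 755.96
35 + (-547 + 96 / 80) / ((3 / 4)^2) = -42089 / 45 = -935.31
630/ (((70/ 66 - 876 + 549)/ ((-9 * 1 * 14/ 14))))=17.40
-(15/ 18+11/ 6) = -8/ 3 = -2.67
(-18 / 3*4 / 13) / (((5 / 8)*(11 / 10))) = -384 / 143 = -2.69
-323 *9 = -2907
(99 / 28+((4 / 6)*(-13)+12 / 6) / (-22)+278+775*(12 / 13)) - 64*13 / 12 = 11145815 / 12012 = 927.89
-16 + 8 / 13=-200 / 13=-15.38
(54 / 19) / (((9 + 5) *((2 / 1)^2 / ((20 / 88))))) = 135 / 11704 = 0.01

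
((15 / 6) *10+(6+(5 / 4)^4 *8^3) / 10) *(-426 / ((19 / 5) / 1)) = -320778 / 19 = -16883.05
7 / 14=1 / 2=0.50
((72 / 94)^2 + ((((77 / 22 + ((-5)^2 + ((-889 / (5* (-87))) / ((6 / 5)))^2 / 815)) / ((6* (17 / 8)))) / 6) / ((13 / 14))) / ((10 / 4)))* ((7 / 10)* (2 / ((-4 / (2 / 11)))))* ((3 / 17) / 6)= -3189629643773671 / 2280766016182475250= -0.00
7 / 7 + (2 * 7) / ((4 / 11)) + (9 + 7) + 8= 127 / 2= 63.50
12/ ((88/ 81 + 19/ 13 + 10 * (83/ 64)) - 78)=-404352/ 2105437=-0.19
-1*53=-53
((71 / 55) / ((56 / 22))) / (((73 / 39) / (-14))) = -2769 / 730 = -3.79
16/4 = 4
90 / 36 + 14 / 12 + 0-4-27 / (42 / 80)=-1087 / 21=-51.76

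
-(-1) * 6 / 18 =1 / 3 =0.33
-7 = -7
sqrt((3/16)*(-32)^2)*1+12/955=12/955+8*sqrt(3)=13.87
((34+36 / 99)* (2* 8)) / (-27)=-224 / 11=-20.36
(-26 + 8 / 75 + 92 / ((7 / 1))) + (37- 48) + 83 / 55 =-128444 / 5775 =-22.24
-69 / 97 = -0.71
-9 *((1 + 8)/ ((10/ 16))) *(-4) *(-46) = -119232/ 5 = -23846.40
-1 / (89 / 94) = -94 / 89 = -1.06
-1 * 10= -10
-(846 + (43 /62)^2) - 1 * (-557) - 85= -1439505 /3844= -374.48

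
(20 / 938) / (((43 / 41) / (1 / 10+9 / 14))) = 2132 / 141169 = 0.02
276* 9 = 2484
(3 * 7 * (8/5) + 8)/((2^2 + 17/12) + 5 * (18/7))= 17472/7675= 2.28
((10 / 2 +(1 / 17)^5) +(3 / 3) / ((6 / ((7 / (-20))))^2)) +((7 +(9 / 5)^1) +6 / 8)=297558026033 / 20445940800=14.55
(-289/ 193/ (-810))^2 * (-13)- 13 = -317708981473/ 24439068900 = -13.00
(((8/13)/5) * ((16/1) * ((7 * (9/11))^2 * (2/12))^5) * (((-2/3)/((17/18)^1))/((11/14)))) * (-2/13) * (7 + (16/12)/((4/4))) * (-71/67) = -644622689797860150720/54919928787582001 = -11737.50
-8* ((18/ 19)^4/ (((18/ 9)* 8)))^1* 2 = -104976/ 130321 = -0.81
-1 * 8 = -8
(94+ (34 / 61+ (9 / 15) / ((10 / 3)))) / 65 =288949 / 198250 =1.46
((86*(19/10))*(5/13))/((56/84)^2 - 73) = -7353/8489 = -0.87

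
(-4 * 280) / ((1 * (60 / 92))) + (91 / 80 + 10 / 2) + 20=-405887 / 240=-1691.20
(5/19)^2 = 25/361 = 0.07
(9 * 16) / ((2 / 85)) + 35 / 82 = 501875 / 82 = 6120.43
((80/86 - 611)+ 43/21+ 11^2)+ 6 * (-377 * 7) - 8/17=-250551235/15351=-16321.49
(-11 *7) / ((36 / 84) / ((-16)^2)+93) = -137984 / 166659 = -0.83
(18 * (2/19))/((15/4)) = 48/95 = 0.51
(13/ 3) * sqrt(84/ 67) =26 * sqrt(1407)/ 201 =4.85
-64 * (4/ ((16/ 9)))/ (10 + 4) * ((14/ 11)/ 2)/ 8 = -9/ 11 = -0.82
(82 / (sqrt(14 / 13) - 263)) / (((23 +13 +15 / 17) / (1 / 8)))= -2383043 / 2255150964 - 697 * sqrt(182) / 2255150964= -0.00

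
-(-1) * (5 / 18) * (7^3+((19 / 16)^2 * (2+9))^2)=191238445 / 1179648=162.11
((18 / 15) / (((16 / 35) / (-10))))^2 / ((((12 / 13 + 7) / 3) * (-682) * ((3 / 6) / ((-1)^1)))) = 429975 / 561968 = 0.77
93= 93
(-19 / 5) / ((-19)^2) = -1 / 95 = -0.01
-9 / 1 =-9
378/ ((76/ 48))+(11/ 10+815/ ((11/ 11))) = 200419/ 190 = 1054.84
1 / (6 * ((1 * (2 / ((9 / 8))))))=3 / 32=0.09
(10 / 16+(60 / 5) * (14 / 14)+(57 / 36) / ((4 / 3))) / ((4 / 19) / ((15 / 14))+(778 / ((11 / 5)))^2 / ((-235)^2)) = 16835197665 / 2999585984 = 5.61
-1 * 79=-79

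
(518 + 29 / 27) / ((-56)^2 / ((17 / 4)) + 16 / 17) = 47651 / 67824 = 0.70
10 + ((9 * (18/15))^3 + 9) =159839/125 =1278.71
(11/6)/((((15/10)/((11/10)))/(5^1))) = 6.72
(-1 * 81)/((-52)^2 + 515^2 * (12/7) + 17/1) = -189/1067249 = -0.00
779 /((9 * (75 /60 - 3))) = -3116 /63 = -49.46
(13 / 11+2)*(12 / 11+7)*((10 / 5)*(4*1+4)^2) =398720 / 121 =3295.21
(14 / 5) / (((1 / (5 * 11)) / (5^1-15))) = -1540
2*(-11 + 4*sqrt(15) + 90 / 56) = 12.20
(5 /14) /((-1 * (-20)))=1 /56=0.02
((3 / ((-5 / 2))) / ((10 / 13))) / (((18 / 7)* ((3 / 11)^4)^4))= -4181425417585066651 / 6457008150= -647579392.88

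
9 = 9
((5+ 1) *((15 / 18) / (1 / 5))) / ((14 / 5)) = 125 / 14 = 8.93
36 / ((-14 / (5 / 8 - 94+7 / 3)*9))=2185 / 84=26.01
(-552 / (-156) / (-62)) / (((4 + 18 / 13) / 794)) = -9131 / 1085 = -8.42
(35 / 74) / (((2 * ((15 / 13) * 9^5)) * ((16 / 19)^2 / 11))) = 361361 / 6711745536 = 0.00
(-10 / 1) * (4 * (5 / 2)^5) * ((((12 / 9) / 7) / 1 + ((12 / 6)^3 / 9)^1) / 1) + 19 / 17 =-4514428 / 1071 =-4215.15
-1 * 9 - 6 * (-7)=33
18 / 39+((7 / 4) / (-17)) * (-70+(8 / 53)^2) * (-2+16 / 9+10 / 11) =6518684 / 1205061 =5.41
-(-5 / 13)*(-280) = -1400 / 13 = -107.69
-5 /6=-0.83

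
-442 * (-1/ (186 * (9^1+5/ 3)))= 221/ 992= 0.22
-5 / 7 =-0.71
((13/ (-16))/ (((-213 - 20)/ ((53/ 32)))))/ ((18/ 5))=3445/ 2147328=0.00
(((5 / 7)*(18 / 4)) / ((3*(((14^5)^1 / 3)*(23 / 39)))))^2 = 3080025 / 29991079646531584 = 0.00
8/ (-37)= -8/ 37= -0.22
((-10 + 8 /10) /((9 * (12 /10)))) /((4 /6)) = -23 /18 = -1.28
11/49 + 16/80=104/245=0.42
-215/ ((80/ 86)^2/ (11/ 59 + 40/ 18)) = -598.45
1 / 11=0.09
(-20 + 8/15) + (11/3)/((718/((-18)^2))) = -95918/5385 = -17.81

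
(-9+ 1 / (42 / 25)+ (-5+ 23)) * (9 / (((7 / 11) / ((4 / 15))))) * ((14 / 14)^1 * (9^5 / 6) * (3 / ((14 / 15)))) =785292651 / 686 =1144741.47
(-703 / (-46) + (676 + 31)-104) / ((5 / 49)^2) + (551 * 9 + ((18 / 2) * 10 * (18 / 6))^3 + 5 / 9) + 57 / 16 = 1635079998727 / 82800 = 19747342.98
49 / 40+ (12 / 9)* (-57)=-2991 / 40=-74.78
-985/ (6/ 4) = -1970/ 3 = -656.67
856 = 856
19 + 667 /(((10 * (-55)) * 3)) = 30683 /1650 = 18.60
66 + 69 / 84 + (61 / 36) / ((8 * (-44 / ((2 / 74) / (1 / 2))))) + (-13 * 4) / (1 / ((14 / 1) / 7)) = -61011355 / 1641024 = -37.18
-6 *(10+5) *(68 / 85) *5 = -360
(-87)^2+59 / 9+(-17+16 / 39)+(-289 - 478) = 794660 / 117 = 6791.97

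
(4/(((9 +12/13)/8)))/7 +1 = 1319/903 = 1.46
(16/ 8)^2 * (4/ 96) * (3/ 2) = 1/ 4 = 0.25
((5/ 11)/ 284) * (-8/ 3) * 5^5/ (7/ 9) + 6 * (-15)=-585780/ 5467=-107.15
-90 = -90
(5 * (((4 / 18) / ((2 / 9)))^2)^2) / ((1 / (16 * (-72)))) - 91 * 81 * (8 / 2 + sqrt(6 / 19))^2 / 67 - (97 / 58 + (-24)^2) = -600466285 / 73834 - 58968 * sqrt(114) / 1273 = -8627.24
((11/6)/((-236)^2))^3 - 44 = -1642020010901764813/37318636611403776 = -44.00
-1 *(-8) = 8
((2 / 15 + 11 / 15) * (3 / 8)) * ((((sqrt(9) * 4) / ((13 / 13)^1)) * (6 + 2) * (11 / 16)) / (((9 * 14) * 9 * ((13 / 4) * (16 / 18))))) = 11 / 1680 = 0.01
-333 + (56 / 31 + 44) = -8903 / 31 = -287.19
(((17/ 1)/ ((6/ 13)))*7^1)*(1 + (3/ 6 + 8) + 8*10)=276913/ 12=23076.08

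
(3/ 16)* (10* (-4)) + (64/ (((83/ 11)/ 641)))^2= 407278292057/ 13778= 29560044.42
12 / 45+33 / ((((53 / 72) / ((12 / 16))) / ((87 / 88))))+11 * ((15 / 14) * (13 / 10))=543463 / 11130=48.83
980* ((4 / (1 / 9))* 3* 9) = 952560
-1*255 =-255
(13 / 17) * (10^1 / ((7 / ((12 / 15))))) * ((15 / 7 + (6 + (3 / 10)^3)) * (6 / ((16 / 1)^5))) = 2230371 / 54591488000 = 0.00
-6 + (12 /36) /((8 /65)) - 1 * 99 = -2455 /24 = -102.29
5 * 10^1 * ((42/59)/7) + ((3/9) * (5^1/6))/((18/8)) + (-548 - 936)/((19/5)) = -34987270/90801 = -385.32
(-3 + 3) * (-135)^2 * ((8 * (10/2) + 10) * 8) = 0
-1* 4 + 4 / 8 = -7 / 2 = -3.50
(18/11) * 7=126/11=11.45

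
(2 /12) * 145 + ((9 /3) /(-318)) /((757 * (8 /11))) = 46540327 /1925808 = 24.17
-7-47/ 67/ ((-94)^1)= -937/ 134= -6.99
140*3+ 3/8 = 3363/8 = 420.38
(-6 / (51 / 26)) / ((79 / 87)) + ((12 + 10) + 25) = 43.63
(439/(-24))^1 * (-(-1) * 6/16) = -439/64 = -6.86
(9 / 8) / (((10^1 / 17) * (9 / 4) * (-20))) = -17 / 400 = -0.04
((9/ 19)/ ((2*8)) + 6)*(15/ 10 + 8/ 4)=12831/ 608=21.10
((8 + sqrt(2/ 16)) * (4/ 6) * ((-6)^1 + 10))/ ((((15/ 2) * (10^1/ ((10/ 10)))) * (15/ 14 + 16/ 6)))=28 * sqrt(2)/ 11775 + 896/ 11775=0.08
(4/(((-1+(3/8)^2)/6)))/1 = -1536/55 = -27.93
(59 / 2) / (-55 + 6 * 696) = 59 / 8242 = 0.01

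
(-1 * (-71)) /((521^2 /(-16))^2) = 18176 /73680216481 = 0.00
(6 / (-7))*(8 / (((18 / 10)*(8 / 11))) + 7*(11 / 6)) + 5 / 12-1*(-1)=-415 / 28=-14.82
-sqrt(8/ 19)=-2* sqrt(38)/ 19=-0.65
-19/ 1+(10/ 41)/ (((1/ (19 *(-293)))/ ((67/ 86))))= -1898442/ 1763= -1076.82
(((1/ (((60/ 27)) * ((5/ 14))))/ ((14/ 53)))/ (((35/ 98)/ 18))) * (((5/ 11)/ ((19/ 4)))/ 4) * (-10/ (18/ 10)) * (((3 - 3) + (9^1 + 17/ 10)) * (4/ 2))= -714546/ 1045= -683.78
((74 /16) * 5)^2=534.77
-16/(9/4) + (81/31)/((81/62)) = -46/9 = -5.11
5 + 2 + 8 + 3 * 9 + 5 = 47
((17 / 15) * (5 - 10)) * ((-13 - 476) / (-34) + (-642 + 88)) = 18347 / 6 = 3057.83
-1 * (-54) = 54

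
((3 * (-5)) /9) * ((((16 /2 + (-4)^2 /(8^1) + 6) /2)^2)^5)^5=-7136238463529799405291429847247475681913733120 /3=-2378746154509933135097143000000000000000000000.00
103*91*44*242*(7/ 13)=53740456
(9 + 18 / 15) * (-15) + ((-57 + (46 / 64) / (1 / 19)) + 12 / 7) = -43597 / 224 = -194.63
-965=-965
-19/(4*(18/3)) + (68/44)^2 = 4637/2904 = 1.60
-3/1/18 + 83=497/6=82.83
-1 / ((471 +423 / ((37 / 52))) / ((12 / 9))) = -148 / 118269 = -0.00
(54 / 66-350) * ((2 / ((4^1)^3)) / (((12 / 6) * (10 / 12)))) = -11523 / 1760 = -6.55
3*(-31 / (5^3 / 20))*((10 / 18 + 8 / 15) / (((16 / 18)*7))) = -651 / 250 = -2.60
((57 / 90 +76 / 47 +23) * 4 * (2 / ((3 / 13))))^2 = 3427519038736 / 4473225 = 766229.97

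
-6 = -6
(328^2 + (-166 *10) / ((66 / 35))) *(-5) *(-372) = 2183157640 / 11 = 198468876.36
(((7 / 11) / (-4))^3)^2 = 117649 / 7256313856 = 0.00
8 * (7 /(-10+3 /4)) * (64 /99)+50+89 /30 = 1796809 /36630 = 49.05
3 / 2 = 1.50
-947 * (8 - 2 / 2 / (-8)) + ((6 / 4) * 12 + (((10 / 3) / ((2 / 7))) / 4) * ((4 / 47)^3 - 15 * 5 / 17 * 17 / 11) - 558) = -226243245595 / 27409272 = -8254.26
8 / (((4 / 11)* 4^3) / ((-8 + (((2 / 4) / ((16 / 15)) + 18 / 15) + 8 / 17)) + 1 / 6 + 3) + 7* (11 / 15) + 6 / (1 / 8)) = 29017560 / 161390561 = 0.18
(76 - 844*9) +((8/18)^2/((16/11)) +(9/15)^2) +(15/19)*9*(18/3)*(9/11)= -3167679914/423225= -7484.62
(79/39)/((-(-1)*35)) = 79/1365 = 0.06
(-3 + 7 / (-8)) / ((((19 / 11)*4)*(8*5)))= -341 / 24320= -0.01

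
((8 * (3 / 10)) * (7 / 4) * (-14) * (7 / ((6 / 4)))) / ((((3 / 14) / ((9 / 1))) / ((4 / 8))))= -28812 / 5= -5762.40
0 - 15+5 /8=-115 /8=-14.38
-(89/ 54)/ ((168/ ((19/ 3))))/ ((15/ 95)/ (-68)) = 546193/ 20412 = 26.76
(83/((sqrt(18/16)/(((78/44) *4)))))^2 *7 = 260789984/121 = 2155289.12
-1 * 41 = -41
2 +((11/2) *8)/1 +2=48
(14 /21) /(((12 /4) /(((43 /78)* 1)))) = 43 /351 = 0.12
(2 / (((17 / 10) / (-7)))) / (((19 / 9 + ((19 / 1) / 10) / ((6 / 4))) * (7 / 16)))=-1800 / 323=-5.57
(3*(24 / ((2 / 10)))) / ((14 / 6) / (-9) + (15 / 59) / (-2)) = -1146960 / 1231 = -931.73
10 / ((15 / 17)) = 34 / 3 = 11.33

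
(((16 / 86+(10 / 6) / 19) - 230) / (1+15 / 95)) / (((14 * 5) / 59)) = -4745783 / 28380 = -167.22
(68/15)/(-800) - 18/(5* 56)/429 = -17467/3003000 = -0.01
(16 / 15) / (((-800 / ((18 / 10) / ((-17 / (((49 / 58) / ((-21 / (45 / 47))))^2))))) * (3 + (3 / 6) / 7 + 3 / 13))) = 120393 / 1898082587300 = 0.00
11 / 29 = 0.38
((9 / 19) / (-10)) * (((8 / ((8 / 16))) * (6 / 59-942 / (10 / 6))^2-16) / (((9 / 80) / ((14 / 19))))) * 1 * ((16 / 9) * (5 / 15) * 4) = -3187195185348608 / 848232675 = -3757453.91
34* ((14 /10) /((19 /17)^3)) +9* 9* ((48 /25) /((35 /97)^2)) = 258079180678 /210056875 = 1228.62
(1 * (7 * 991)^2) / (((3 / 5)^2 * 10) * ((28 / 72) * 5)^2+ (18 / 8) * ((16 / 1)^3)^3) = 0.00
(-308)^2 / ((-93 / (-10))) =10200.43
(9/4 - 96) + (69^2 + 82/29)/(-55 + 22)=-911479/3828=-238.11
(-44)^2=1936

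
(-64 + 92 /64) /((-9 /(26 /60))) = 13013 /4320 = 3.01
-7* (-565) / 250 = 791 / 50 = 15.82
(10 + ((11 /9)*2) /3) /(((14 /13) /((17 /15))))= 11.38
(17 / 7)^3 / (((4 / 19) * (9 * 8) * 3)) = 93347 / 296352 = 0.31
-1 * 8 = -8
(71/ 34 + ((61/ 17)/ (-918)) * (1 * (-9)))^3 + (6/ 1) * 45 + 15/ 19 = 3471624057734/ 12382572897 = 280.36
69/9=23/3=7.67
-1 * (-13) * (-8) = -104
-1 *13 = -13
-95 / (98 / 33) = -3135 / 98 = -31.99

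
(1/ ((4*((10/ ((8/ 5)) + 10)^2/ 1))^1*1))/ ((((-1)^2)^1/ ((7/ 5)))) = 28/ 21125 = 0.00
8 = 8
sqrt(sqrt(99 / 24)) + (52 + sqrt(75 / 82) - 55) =-3 + 5 *sqrt(246) / 82 + 66^(1 / 4) / 2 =-0.62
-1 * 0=0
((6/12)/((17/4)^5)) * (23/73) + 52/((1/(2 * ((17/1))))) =183252435624/103649561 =1768.00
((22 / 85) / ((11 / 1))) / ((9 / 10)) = 4 / 153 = 0.03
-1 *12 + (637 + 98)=723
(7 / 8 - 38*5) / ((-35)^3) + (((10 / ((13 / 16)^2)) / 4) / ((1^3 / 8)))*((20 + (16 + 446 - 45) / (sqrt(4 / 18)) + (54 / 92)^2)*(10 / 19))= 189004899610547 / 582626317000 + 32025600*sqrt(2) / 3211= 14429.37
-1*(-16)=16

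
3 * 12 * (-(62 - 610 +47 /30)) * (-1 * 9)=-885222 /5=-177044.40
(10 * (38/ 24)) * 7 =665/ 6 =110.83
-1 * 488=-488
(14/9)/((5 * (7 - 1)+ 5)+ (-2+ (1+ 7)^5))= 14/295209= 0.00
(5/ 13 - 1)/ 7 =-8/ 91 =-0.09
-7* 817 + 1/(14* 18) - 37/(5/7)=-7271203/1260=-5770.80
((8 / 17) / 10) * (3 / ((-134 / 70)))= -84 / 1139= -0.07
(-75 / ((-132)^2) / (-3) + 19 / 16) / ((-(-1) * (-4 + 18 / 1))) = 5179 / 60984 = 0.08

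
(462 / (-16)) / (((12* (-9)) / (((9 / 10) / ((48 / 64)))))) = 77 / 240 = 0.32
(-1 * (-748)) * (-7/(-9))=5236/9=581.78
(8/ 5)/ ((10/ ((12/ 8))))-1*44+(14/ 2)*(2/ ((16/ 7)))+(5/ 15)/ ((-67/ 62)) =-1525327/ 40200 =-37.94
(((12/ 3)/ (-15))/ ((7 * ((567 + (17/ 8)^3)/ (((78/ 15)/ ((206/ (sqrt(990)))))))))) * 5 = -2048 * sqrt(110)/ 81865945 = -0.00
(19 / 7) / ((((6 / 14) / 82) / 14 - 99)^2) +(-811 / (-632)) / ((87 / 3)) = 516508488548827 / 11600108360926488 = 0.04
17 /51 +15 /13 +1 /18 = 361 /234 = 1.54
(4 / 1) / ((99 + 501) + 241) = 0.00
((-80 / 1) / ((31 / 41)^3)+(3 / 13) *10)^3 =-354656013076509940531000 / 58087849886994187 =-6105511.11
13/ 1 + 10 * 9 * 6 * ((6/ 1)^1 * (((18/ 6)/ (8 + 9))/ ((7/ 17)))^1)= 1401.57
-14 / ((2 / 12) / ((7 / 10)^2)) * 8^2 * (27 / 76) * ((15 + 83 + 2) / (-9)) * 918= 181367424 / 19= 9545653.89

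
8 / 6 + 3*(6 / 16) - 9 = -157 / 24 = -6.54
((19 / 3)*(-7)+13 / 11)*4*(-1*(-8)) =-45568 / 33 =-1380.85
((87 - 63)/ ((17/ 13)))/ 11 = 312/ 187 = 1.67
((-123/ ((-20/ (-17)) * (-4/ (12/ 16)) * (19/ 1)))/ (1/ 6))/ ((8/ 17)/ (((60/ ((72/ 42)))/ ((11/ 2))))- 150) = -2239461/ 54237248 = -0.04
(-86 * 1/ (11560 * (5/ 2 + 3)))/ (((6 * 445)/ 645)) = -1849/ 5658620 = -0.00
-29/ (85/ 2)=-58/ 85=-0.68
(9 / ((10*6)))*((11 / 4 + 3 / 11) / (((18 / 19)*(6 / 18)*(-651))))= -361 / 163680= -0.00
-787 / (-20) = 787 / 20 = 39.35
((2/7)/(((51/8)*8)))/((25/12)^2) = 96/74375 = 0.00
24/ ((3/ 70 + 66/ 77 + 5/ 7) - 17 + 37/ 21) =-5040/ 2861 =-1.76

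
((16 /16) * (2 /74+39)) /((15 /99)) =47652 /185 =257.58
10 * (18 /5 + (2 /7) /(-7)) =35.59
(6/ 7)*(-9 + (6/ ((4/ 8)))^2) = 810/ 7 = 115.71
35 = 35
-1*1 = -1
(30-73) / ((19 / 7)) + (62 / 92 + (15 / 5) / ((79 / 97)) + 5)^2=17995467719 / 250913164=71.72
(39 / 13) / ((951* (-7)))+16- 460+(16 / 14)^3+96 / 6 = -426.51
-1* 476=-476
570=570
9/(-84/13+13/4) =-468/167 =-2.80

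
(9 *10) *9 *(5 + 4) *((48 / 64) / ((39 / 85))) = 309825 / 26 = 11916.35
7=7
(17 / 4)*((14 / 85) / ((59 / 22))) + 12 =3617 / 295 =12.26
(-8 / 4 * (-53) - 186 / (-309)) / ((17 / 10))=109800 / 1751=62.71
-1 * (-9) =9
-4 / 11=-0.36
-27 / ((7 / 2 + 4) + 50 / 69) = -3726 / 1135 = -3.28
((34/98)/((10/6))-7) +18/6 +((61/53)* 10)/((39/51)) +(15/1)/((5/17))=62.26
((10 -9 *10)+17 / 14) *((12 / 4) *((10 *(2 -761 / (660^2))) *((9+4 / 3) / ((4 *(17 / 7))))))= -29762920727 / 5924160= -5023.99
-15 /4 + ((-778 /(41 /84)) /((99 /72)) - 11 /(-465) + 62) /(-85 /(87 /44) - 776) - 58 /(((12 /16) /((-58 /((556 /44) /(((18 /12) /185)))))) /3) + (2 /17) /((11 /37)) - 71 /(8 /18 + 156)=6.17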